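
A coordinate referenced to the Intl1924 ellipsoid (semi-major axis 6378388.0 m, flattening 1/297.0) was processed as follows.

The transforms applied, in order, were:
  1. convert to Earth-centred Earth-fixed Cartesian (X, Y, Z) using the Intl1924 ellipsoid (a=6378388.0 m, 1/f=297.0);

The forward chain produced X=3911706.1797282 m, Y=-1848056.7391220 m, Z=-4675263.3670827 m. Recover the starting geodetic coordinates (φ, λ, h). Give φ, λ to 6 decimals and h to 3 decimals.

start: X=3911706.1797, Y=-1848056.7391, Z=-4675263.3671 m
→ geod (Bowring, a=6378388.000): φ=-47.41267500°, λ=-25.28804700°, h=3047.1600 m

φ=-47.412675°, λ=-25.288047°, h=3047.160 m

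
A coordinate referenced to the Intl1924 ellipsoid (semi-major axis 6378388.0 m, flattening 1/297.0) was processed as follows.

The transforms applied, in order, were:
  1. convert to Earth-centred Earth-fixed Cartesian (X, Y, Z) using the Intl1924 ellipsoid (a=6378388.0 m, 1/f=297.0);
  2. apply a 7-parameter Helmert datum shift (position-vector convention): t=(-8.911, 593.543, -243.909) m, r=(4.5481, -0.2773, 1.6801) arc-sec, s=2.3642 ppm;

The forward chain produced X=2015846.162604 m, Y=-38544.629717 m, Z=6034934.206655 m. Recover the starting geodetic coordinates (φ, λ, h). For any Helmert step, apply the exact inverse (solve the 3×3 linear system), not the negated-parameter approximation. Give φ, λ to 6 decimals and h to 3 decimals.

start: X=2015846.1626, Y=-38544.6297, Z=6034934.2067 m
→ Helmert⁻¹: X=2015858.1035, Y=-39021.4259, Z=6035161.9976
→ geod (Bowring, a=6378388.000): φ=71.64224900°, λ=-1.10894900°, h=3990.1040 m

φ=71.642249°, λ=-1.108949°, h=3990.104 m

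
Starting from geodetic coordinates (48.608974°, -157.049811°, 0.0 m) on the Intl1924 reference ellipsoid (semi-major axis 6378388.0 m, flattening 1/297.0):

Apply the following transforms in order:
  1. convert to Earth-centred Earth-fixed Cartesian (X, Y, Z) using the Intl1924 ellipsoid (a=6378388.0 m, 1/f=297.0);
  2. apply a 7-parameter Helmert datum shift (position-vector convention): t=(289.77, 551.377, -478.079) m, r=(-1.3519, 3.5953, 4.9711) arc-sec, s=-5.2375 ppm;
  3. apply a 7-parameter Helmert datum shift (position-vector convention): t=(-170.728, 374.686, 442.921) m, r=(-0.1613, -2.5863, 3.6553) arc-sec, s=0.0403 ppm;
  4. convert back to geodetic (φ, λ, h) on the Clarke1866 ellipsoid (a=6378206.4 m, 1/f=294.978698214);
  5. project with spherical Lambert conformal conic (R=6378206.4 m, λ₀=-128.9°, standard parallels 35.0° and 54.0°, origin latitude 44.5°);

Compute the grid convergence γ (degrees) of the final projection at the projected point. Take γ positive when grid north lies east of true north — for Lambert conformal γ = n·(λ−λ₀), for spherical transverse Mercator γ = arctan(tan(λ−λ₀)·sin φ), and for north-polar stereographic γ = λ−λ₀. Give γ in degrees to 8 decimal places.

-19.82873148

start: φ=48.608974°, λ=-157.049811°, h=0.000 m
→ ECEF (a=6378388.000, f=1/297.0): X=-3890894.0627, Y=-1647595.9280, Z=4762008.4626
→ Helmert 7p (PV): X=-3890461.2025, Y=-1647098.4830, Z=4761584.0611
→ Helmert 7p (PV): X=-3890662.6027, Y=-1646789.0842, Z=4761979.6806
→ geod (Bowring, a=6378206.400): φ=48.61367098°, λ=-157.05866304°, h=-106.5275 m
→ into lcc (λ₀=-128.9°): φ=48.61367098°, λ−λ₀=-28.15866304°
convergence γ = -19.82873148°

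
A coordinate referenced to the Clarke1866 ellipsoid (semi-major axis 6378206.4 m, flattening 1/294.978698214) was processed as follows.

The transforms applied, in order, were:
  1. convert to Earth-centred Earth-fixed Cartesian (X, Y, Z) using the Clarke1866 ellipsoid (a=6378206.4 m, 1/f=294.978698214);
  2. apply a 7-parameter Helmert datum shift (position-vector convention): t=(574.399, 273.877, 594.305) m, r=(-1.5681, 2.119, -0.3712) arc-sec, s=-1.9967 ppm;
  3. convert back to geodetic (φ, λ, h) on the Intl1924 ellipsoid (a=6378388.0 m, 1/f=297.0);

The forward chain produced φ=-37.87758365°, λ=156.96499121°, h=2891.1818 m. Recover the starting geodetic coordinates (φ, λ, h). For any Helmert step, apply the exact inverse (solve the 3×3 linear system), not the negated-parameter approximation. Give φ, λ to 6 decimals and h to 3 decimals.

start: φ=-37.877584°, λ=156.964991°, h=2891.182 m
→ ECEF (a=6378388.000, f=1/297.0): X=-4641168.6109, Y=1973406.8612, Z=-3896566.1110
→ Helmert⁻¹: X=-4641715.7924, Y=1973158.1986, Z=-3897200.8821
→ geod (Bowring, a=6378206.400): φ=-37.88112700°, λ=156.97002300°, h=3838.3350 m

φ=-37.881127°, λ=156.970023°, h=3838.335 m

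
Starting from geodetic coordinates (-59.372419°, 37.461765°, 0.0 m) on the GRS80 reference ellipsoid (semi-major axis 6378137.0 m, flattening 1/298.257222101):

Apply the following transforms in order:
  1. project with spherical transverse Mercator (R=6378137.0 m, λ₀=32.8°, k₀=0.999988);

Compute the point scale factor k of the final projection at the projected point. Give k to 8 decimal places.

start: φ=-59.372419°, λ=37.461765°, h=0.000 m
→ into tm (λ₀=32.8°): φ=-59.37241900°, λ−λ₀=4.66176500°
scale k = 1.00084629

1.00084629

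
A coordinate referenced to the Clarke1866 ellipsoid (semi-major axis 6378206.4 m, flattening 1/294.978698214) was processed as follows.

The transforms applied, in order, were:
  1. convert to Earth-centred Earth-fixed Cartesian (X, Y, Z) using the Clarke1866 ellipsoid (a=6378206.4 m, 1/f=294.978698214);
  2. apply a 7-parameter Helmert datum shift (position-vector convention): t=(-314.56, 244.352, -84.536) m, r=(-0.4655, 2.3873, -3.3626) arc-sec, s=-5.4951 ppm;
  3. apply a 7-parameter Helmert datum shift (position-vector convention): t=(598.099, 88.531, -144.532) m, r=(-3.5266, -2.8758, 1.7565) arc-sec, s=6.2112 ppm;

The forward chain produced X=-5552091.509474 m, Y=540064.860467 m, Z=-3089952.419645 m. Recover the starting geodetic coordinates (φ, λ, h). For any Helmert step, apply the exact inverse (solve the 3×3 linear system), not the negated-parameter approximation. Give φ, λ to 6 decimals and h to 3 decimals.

φ=-29.145116°, λ=174.447712°, h=3919.157 m

start: X=-5552091.5095, Y=540064.8605, Z=-3089952.4196 m
→ Helmert⁻¹: X=-5552693.5982, Y=540073.0869, Z=-3089702.0453
→ Helmert⁻¹: X=-5552382.5883, Y=539748.1574, Z=-3089697.5321
→ geod (Bowring, a=6378206.400): φ=-29.14511600°, λ=174.44771200°, h=3919.1570 m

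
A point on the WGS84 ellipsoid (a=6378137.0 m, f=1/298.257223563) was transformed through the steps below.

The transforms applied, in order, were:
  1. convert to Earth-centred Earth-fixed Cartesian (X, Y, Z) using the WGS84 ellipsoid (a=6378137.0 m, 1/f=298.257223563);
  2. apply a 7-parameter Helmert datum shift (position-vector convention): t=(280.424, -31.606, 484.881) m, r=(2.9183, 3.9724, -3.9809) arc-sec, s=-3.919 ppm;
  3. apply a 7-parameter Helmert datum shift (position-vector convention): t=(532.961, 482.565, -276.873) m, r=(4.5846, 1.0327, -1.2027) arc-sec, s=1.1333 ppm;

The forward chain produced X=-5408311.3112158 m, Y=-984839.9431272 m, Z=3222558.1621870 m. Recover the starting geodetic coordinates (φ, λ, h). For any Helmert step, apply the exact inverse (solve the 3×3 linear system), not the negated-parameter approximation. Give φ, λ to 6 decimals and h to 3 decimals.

start: X=-5408311.3112, Y=-984839.9431, Z=3222558.1622 m
→ Helmert⁻¹: X=-5408848.5330, Y=-985281.2967, Z=3222826.2020
→ Helmert⁻¹: X=-5409193.1957, Y=-985312.3594, Z=3222263.7157
→ geod (Bowring, a=6378137.000): φ=30.54092200°, λ=-169.67646600°, h=198.8970 m

φ=30.540922°, λ=-169.676466°, h=198.897 m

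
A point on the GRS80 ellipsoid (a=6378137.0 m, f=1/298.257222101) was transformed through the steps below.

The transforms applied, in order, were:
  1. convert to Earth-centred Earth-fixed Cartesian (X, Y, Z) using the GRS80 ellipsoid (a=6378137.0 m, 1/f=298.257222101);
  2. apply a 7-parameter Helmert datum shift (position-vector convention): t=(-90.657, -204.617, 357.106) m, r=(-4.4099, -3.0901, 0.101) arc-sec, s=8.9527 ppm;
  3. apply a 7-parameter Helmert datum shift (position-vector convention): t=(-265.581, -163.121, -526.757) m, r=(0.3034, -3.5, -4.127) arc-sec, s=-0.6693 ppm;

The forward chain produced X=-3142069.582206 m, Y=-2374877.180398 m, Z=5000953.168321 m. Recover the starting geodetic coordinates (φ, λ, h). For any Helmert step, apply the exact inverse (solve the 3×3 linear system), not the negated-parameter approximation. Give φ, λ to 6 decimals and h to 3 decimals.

start: X=-3142069.5822, Y=-2374877.1804, Z=5000953.1683 m
→ Helmert⁻¹: X=-3141673.7204, Y=-2374771.1513, Z=5001540.0753
→ Helmert⁻¹: X=-3141481.1777, Y=-2374650.6607, Z=5001134.4893
→ geod (Bowring, a=6378137.000): φ=51.96921900°, λ=-142.91430700°, h=559.1800 m

φ=51.969219°, λ=-142.914307°, h=559.180 m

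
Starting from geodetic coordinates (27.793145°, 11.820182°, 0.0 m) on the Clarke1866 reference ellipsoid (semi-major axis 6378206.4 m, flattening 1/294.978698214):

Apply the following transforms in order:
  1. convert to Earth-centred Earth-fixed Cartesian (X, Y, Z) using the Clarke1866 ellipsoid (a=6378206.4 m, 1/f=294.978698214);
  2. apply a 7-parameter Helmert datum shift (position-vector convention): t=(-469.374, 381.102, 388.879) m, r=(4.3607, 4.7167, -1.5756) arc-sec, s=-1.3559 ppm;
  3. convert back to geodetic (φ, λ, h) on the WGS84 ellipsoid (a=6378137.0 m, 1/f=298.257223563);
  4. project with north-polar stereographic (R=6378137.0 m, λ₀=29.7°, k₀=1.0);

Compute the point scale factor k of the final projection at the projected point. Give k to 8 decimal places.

1.36396788

start: φ=27.793145°, λ=11.820182°, h=0.000 m
→ ECEF (a=6378206.400, f=1/294.978698214): X=5526818.7668, Y=1156644.4902, Z=2956080.9036
→ Helmert 7p (PV): X=5526418.3315, Y=1156919.3109, Z=2956363.8446
→ geod (Bowring, a=6378137.000): φ=27.79504822°, λ=11.82374401°, h=-147.1752 m
→ into stereo (λ₀=29.7°): φ=27.79504822°, λ−λ₀=-17.87625599°
scale k = 1.36396788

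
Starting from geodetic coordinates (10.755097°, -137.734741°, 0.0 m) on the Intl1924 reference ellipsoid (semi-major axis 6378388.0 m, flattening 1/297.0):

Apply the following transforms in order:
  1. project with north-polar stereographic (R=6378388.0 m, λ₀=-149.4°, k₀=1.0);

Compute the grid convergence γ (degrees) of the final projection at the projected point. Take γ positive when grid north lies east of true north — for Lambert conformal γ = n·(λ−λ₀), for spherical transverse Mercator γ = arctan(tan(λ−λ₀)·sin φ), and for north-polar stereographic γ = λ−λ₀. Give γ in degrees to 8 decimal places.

11.66525900

start: φ=10.755097°, λ=-137.734741°, h=0.000 m
→ into stereo (λ₀=-149.4°): φ=10.75509700°, λ−λ₀=11.66525900°
convergence γ = 11.66525900°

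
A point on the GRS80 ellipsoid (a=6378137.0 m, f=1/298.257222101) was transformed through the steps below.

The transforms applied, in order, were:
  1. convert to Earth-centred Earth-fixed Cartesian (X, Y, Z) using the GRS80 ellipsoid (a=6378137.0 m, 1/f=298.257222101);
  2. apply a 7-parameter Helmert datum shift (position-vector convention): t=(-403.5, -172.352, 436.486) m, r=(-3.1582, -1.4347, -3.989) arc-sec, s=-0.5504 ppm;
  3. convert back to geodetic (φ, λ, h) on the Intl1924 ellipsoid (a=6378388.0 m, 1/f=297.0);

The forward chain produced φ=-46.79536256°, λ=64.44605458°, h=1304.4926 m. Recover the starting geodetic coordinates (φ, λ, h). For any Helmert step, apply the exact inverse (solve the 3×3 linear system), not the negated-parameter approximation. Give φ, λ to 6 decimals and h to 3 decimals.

φ=-46.794450°, λ=64.444150°, h=2054.073 m

start: φ=-46.795363°, λ=64.446055°, h=1304.493 m
→ ECEF (a=6378388.000, f=1/297.0): X=1887373.9189, Y=3947392.7445, Z=-4627256.1680
→ Helmert⁻¹: X=1887669.9248, Y=3947674.6310, Z=-4627647.8866
→ geod (Bowring, a=6378137.000): φ=-46.79445000°, λ=64.44415000°, h=2054.0730 m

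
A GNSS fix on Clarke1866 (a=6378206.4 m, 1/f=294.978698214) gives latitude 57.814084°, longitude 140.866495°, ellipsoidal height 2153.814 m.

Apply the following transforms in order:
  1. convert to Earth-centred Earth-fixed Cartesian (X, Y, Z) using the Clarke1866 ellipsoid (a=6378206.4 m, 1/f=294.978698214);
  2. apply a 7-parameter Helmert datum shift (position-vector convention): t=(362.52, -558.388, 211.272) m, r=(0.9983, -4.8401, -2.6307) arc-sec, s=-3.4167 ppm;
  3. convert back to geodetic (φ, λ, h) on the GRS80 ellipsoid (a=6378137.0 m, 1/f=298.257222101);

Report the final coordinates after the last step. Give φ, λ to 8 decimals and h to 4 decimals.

start: φ=57.814084°, λ=140.866495°, h=2153.814 m
→ ECEF (a=6378206.400, f=1/294.978698214): X=-2642640.9427, Y=2150183.2179, Z=5376359.4841
→ Helmert 7p (PV): X=-2642368.1286, Y=2149625.1665, Z=5376500.7827
→ geod (Bowring, a=6378137.000): φ=57.81711441°, λ=140.87087987°, h=1872.2386 m

φ=57.81711441°, λ=140.87087987°, h=1872.2386 m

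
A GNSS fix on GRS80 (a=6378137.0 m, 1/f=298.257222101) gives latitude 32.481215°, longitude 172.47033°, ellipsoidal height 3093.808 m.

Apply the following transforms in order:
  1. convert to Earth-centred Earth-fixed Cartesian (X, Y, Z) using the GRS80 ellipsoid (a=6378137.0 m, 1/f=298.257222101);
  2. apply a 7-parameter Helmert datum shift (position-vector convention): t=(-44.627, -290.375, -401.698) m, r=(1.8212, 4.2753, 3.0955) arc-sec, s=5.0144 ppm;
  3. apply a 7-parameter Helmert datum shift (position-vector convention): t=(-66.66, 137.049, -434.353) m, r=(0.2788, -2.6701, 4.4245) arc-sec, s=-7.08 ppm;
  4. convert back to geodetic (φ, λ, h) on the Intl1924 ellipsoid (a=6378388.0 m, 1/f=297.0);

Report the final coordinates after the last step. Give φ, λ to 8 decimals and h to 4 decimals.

start: φ=32.481215°, λ=172.470330°, h=3093.808 m
→ ECEF (a=6378137.000, f=1/298.257222101): X=-5341738.8533, Y=706067.5595, Z=3407227.5032
→ Helmert 7p (PV): X=-5341750.2395, Y=705670.4749, Z=3406959.8447
→ Helmert 7p (PV): X=-5341838.3196, Y=705683.3399, Z=3406433.1757
→ geod (Bowring, a=6378388.000): φ=32.47568658°, λ=172.47451895°, h=2483.2758 m

φ=32.47568658°, λ=172.47451895°, h=2483.2758 m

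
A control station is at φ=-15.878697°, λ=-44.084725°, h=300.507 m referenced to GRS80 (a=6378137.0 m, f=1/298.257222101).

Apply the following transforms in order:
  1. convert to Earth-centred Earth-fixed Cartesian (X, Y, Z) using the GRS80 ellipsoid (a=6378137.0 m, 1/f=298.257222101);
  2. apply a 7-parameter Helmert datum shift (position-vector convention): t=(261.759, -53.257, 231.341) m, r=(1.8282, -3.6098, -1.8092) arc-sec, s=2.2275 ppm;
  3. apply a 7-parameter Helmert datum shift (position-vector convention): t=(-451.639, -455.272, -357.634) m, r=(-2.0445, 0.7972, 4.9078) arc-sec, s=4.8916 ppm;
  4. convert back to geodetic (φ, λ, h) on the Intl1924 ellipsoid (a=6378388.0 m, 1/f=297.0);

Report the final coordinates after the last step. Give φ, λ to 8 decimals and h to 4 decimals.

start: φ=-15.878697°, λ=-44.084725°, h=300.507 m
→ ECEF (a=6378137.000, f=1/298.257222101): X=4407987.7870, Y=-4269359.1750, Z=-1733903.1510
→ Helmert 7p (PV): X=4408252.2619, Y=-4269445.2374, Z=-1733636.3697
→ Helmert 7p (PV): X=4407917.0722, Y=-4269833.6887, Z=-1733977.2026
→ geod (Bowring, a=6378388.000): φ=-15.87908329°, λ=-44.08836660°, h=345.2736 m

φ=-15.87908329°, λ=-44.08836660°, h=345.2736 m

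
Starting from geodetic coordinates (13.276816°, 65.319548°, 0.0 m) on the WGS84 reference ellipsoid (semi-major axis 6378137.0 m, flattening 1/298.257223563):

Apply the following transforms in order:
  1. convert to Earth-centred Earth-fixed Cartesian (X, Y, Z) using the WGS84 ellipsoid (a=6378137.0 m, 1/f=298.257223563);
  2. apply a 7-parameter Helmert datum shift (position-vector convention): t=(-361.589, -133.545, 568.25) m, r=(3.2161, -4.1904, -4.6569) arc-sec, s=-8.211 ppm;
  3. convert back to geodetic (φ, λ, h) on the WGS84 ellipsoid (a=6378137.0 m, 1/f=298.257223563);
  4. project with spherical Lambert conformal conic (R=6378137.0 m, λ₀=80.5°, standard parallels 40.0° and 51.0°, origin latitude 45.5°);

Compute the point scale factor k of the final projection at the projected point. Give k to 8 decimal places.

1.14851421

start: φ=13.276816°, λ=65.319548°, h=0.000 m
→ ECEF (a=6378137.000, f=1/298.257223563): X=2592510.7231, Y=5641591.8484, Z=1455228.1606
→ Helmert 7p (PV): X=2592225.6542, Y=5641330.7590, Z=1455925.0933
→ geod (Bowring, a=6378137.000): φ=13.28368689°, λ=65.32093239°, h=-186.6470 m
→ into lcc (λ₀=80.5°): φ=13.28368689°, λ−λ₀=-15.17906761°
scale k = 1.14851421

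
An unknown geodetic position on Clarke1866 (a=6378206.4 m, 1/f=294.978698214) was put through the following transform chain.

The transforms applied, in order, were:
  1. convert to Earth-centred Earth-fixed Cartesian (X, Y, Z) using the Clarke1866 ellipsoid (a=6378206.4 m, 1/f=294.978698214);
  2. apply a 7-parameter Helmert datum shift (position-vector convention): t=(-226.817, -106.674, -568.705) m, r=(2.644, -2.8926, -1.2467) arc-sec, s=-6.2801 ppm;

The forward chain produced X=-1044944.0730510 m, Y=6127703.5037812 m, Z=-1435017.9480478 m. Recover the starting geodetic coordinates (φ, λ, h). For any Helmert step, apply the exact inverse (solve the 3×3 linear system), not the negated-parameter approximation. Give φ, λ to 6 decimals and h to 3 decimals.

φ=-13.080124°, λ=99.675768°, h=2519.718 m

start: X=-1044944.0731, Y=6127703.5038, Z=-1435017.9480 m
→ Helmert⁻¹: X=-1044780.9720, Y=6127823.9581, Z=-1434522.1492
→ geod (Bowring, a=6378206.400): φ=-13.08012400°, λ=99.67576800°, h=2519.7180 m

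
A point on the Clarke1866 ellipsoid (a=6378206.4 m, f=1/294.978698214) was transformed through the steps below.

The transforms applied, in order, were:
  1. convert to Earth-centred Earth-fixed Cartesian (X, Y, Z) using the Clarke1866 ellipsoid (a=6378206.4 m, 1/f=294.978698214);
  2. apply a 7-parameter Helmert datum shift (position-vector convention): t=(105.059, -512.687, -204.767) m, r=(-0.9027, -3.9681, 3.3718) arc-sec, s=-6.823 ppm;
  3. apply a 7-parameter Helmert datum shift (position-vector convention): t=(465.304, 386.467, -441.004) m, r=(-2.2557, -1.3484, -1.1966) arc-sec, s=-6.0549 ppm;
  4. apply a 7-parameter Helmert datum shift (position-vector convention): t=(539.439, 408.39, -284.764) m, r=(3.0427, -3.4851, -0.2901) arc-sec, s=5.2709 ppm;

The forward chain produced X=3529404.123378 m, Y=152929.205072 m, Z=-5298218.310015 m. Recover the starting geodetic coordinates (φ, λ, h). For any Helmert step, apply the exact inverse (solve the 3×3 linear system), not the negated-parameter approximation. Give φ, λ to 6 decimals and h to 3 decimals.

start: X=3529404.1234, Y=152929.2051, Z=-5298218.3100 m
→ Helmert⁻¹: X=3528756.3540, Y=152446.8216, Z=-5297967.4928
→ Helmert⁻¹: X=3528276.8995, Y=152139.6778, Z=-5297579.9664
→ Helmert⁻¹: X=3528096.4959, Y=152618.9167, Z=-5297478.5488
→ geod (Bowring, a=6378206.400): φ=-56.49111600°, λ=2.47696500°, h=3421.8000 m

φ=-56.491116°, λ=2.476965°, h=3421.800 m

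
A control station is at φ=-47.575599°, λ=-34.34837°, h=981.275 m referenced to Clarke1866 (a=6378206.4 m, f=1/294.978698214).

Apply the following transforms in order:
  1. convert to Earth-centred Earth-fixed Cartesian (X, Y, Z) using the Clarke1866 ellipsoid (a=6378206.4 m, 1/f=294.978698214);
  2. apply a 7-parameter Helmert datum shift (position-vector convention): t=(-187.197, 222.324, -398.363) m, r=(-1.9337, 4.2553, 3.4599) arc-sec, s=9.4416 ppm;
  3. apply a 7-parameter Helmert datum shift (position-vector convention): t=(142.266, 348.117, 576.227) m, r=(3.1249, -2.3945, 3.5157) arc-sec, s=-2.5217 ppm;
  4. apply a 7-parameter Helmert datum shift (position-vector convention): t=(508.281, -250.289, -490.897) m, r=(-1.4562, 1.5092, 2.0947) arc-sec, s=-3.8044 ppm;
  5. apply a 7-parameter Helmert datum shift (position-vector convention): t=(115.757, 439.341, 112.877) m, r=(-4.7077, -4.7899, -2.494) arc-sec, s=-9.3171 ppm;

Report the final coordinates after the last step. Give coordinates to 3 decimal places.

start: φ=-47.575599°, λ=-34.348370°, h=981.275 m
→ ECEF (a=6378206.400, f=1/294.978698214): X=3559640.7956, Y=-2432628.3350, Z=-4685692.2519
→ Helmert 7p (PV): X=3559431.3447, Y=-2432413.1968, Z=-4686185.4866
→ Helmert 7p (PV): X=3559660.4954, Y=-2431927.2818, Z=-4685592.9725
→ Helmert 7p (PV): X=3560145.6477, Y=-2432165.2486, Z=-4686074.9199
→ Helmert 7p (PV): X=3560307.6462, Y=-2431853.2451, Z=-4685780.1988

X=3560307.646 m, Y=-2431853.245 m, Z=-4685780.199 m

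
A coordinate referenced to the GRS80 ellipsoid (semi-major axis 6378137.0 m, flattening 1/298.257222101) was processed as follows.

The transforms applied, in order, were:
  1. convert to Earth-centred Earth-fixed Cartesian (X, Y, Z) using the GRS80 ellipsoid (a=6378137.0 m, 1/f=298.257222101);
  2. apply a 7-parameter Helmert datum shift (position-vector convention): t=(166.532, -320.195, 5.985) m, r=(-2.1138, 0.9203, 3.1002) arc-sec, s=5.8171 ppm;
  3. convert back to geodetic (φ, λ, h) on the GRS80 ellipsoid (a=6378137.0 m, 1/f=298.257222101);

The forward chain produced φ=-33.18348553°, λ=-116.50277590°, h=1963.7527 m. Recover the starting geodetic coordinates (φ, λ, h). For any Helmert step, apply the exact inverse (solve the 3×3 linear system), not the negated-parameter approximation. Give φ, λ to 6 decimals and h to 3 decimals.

φ=-33.185220°, λ=-116.506788°, h=1752.556 m

start: φ=-33.183486°, λ=-116.502776°, h=1963.753 m
→ ECEF (a=6378137.000, f=1/298.257222101): X=-2385162.5238, Y=-4783315.5603, Z=-3472082.3337
→ Helmert⁻¹: X=-2385371.5763, Y=-4782896.1074, Z=-3472127.7793
→ geod (Bowring, a=6378137.000): φ=-33.18522000°, λ=-116.50678800°, h=1752.5560 m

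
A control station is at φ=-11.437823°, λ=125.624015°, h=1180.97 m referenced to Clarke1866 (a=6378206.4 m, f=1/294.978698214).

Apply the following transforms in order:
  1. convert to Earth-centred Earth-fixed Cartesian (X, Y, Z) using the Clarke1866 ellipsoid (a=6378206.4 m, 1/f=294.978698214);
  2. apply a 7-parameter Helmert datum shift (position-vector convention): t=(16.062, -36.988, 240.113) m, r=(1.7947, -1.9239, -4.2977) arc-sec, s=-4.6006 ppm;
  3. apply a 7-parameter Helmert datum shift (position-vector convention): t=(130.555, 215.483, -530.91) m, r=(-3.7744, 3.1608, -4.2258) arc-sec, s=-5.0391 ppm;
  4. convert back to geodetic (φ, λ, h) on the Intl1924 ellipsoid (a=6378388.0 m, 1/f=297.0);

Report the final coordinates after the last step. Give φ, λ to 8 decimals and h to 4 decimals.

start: φ=-11.437823°, λ=125.624015°, h=1180.970 m
→ ECEF (a=6378206.400, f=1/294.978698214): X=-3642453.1810, Y=5083222.0965, Z=-1256666.6939
→ Helmert 7p (PV): X=-3642302.7275, Y=5083248.5500, Z=-1256410.5451
→ Helmert 7p (PV): X=-3642068.9304, Y=5083490.0477, Z=-1256972.3265
→ geod (Bowring, a=6378388.000): φ=-11.44002804°, λ=125.61972333°, h=1048.3692 m

φ=-11.44002804°, λ=125.61972333°, h=1048.3692 m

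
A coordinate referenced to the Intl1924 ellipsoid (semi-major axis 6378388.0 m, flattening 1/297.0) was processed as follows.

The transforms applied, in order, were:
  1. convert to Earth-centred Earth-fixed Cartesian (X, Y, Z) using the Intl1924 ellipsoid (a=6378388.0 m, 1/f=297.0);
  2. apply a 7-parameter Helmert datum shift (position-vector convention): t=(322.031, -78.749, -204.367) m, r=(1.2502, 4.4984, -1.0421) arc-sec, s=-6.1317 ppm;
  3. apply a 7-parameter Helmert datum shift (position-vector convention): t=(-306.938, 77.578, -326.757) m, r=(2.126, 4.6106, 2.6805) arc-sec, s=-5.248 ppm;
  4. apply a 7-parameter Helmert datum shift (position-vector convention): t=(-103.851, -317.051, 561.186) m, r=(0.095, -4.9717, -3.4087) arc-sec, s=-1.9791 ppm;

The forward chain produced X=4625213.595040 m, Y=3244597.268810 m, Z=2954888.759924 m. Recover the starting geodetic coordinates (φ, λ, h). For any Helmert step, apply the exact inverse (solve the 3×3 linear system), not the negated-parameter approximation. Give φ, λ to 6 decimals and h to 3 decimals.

φ=27.768040°, λ=35.053117°, h=2383.855 m

start: X=4625213.5950, Y=3244597.2688, Z=2954888.7599 m
→ Helmert⁻¹: X=4625344.1807, Y=3244998.5402, Z=2954220.4394
→ Helmert⁻¹: X=4625651.5188, Y=3244908.3331, Z=2954632.6526
→ Helmert⁻¹: X=4625277.0106, Y=3245048.2578, Z=2954936.3412
→ geod (Bowring, a=6378388.000): φ=27.76804000°, λ=35.05311700°, h=2383.8550 m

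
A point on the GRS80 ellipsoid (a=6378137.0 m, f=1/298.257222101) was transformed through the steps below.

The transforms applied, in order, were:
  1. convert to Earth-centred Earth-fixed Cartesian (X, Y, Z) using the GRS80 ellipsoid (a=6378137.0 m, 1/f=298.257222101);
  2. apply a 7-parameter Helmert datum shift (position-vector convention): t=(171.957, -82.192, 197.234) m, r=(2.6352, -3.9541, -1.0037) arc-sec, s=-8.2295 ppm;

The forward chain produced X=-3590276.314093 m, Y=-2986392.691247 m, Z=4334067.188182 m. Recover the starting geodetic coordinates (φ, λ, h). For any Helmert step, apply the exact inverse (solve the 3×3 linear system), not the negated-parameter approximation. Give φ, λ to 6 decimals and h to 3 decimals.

φ=43.054893°, λ=-140.248024°, h=3006.980 m

start: X=-3590276.3141, Y=-2986392.6912, Z=4334067.1882 m
→ Helmert⁻¹: X=-3590380.2043, Y=-2986297.1758, Z=4334012.6001
→ geod (Bowring, a=6378137.000): φ=43.05489300°, λ=-140.24802400°, h=3006.9800 m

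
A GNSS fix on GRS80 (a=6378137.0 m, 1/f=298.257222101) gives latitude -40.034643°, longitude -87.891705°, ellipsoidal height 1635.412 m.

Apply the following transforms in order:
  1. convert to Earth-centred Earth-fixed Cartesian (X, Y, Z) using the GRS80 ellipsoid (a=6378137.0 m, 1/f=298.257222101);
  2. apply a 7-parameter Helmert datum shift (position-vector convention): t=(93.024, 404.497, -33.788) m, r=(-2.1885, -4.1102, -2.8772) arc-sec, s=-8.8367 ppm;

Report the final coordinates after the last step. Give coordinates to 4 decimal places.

X=180054.4773 m, Y=-4887773.3093 m, Z=-4081925.7260 m

start: φ=-40.034643°, λ=-87.891705°, h=1635.412 m
→ ECEF (a=6378137.000, f=1/298.257222101): X=179949.8882, Y=-4888175.1815, Z=-4081983.4588
→ Helmert 7p (PV): X=180054.4773, Y=-4887773.3093, Z=-4081925.7260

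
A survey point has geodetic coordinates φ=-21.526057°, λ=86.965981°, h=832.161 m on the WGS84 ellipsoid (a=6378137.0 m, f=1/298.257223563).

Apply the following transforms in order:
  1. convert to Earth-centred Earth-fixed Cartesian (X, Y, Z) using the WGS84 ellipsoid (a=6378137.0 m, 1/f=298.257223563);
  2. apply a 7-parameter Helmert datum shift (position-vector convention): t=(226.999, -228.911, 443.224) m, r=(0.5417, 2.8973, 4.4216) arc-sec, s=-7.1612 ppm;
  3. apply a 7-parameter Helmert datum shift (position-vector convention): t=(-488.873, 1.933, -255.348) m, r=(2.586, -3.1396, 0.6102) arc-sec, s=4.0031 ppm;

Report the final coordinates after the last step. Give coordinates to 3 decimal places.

X=313818.987 m, Y=5928192.368 m, Z=-2325694.937 m

start: φ=-21.526057°, λ=86.965981°, h=832.161 m
→ ECEF (a=6378137.000, f=1/298.257223563): X=314223.7484, Y=5928395.1393, Z=-2325980.4231
→ Helmert 7p (PV): X=314288.7423, Y=5928136.6183, Z=-2325509.3867
→ Helmert 7p (PV): X=313818.9872, Y=5928192.3677, Z=-2325694.9371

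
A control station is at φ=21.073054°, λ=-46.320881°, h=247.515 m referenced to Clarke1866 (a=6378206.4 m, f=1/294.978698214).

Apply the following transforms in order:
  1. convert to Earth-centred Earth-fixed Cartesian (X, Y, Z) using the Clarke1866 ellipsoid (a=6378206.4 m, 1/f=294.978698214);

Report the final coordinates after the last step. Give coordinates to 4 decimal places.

X=4112280.5715 m, Y=-4306396.8140 m, Z=2278898.6264 m

start: φ=21.073054°, λ=-46.320881°, h=247.515 m
→ ECEF (a=6378206.400, f=1/294.978698214): X=4112280.5715, Y=-4306396.8140, Z=2278898.6264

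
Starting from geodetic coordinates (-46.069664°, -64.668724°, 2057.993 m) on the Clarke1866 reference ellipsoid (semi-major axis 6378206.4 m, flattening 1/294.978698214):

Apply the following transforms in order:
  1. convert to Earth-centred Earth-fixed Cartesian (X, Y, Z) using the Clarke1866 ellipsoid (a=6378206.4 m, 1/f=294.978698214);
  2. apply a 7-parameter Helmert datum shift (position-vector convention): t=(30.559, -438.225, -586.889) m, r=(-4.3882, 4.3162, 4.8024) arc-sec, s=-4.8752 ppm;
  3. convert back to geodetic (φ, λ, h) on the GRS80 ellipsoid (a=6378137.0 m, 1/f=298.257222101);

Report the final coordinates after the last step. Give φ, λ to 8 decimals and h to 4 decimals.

φ=-46.06794976°, λ=-64.67111050°, h=2679.4681 m

start: φ=-46.069664°, λ=-64.668724°, h=2057.993 m
→ ECEF (a=6378206.400, f=1/294.978698214): X=1897224.7025, Y=-4007945.8947, Z=-4571901.5201
→ Helmert 7p (PV): X=1897243.6585, Y=-4008417.6728, Z=-4572420.5534
→ geod (Bowring, a=6378137.000): φ=-46.06794976°, λ=-64.67111050°, h=2679.4681 m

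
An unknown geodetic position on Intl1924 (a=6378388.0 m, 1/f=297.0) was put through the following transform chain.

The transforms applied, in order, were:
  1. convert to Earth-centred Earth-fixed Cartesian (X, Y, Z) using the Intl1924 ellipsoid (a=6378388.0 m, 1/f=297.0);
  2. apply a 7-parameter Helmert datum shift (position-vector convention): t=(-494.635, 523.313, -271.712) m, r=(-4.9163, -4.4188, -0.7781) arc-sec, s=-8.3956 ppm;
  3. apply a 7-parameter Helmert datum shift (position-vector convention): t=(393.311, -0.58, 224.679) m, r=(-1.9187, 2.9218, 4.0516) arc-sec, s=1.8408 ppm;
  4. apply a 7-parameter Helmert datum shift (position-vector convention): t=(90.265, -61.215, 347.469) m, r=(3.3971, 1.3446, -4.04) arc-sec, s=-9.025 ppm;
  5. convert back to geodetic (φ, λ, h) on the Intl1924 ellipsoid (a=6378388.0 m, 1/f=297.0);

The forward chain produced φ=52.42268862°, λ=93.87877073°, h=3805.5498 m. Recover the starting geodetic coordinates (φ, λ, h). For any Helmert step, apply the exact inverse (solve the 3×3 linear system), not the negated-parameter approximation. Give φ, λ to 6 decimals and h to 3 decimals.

φ=52.425277°, λ=93.879309°, h=3385.745 m

start: φ=52.422689°, λ=93.878771°, h=3805.550 m
→ ECEF (a=6378388.000, f=1/297.0): X=-263838.2441, Y=3891366.3008, Z=5034738.4740
→ Helmert⁻¹: X=-264039.9307, Y=3891540.3787, Z=5034370.6274
→ Helmert⁻¹: X=-264427.6260, Y=3891492.1608, Z=5034169.1350
→ Helmert⁻¹: X=-263842.0290, Y=3890880.5211, Z=5034581.5055
→ geod (Bowring, a=6378388.000): φ=52.42527700°, λ=93.87930900°, h=3385.7450 m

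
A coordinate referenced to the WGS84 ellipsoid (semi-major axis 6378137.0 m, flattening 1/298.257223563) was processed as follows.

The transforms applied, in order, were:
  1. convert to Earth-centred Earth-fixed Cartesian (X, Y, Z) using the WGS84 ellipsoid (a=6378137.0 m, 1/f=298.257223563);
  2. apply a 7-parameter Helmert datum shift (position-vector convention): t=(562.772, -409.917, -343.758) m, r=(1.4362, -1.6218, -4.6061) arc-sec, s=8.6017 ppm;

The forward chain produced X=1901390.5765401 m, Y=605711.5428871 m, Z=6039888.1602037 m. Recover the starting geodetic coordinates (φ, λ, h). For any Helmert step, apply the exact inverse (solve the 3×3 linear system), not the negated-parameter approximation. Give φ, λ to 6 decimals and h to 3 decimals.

start: X=1901390.5765, Y=605711.5429, Z=6039888.1602 m
→ Helmert⁻¹: X=1900845.4093, Y=606200.7510, Z=6040160.7957
→ geod (Bowring, a=6378137.000): φ=71.83500300°, λ=17.68806100°, h=2303.9350 m

φ=71.835003°, λ=17.688061°, h=2303.935 m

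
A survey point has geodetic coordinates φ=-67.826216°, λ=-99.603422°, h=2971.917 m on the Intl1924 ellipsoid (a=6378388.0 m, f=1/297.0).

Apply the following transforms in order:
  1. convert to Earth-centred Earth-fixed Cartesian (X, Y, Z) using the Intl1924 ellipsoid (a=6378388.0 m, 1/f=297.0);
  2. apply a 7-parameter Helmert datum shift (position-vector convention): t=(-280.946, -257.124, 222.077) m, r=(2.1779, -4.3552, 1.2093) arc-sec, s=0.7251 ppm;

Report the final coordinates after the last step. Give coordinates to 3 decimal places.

X=-403099.072 m, Y=-2381753.498 m, Z=-5886508.518 m

start: φ=-67.826216°, λ=-99.603422°, h=2971.917 m
→ ECEF (a=6378388.000, f=1/297.0): X=-402956.0920, Y=-2381554.4412, Z=-5886692.6716
→ Helmert 7p (PV): X=-403099.0722, Y=-2381753.4984, Z=-5886508.5175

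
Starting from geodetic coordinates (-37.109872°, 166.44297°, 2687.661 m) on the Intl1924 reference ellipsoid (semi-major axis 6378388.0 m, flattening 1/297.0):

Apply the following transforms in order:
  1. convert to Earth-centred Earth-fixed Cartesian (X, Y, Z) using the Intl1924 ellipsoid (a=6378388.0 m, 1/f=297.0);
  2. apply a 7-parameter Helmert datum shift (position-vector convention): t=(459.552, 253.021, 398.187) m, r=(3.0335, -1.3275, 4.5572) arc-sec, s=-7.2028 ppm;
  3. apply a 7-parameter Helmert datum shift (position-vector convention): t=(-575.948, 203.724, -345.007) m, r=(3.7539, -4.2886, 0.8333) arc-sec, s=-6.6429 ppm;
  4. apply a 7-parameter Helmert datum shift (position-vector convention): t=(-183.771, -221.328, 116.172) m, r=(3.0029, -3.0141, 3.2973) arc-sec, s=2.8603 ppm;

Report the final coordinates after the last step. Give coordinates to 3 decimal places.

start: φ=-37.109872°, λ=166.442970°, h=2687.661 m
→ ECEF (a=6378388.000, f=1/297.0): X=-4953053.6078, Y=1194338.4485, Z=-3828807.1884
→ Helmert 7p (PV): X=-4952560.1258, Y=1194529.7445, Z=-3828395.7356
→ Helmert 7p (PV): X=-4953028.4018, Y=1194775.1995, Z=-3828796.5429
→ Helmert 7p (PV): X=-4953189.4899, Y=1194533.8523, Z=-3828746.3060

X=-4953189.490 m, Y=1194533.852 m, Z=-3828746.306 m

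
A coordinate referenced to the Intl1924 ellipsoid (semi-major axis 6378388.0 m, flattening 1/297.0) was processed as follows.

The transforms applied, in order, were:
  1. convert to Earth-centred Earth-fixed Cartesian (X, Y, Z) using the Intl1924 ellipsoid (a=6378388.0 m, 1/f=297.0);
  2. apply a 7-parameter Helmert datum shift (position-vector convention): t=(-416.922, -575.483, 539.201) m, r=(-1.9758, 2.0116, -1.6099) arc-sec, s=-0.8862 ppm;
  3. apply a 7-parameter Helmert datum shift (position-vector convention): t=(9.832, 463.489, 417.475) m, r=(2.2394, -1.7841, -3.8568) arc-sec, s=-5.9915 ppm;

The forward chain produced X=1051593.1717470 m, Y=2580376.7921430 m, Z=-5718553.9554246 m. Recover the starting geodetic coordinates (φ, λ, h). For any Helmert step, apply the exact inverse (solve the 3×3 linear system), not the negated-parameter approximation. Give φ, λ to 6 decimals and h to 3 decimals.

start: X=1051593.1717, Y=2580376.7921, Z=-5718553.9554 m
→ Helmert⁻¹: X=1051491.9337, Y=2579886.3307, Z=-5719042.8004
→ Helmert⁻¹: X=1051945.4268, Y=2580527.0983, Z=-5719552.0923
→ geod (Bowring, a=6378388.000): φ=-64.17538200°, λ=67.82185700°, h=1294.5370 m

φ=-64.175382°, λ=67.821857°, h=1294.537 m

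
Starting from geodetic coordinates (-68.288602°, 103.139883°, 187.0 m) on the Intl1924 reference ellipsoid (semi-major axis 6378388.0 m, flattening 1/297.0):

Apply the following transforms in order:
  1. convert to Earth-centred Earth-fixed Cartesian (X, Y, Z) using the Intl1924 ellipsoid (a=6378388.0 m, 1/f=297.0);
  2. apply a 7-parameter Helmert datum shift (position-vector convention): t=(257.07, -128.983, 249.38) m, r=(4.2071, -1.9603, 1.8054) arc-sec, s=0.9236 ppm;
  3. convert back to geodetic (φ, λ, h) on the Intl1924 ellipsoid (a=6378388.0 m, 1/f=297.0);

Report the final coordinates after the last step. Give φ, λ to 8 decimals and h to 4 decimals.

start: φ=-68.288602°, λ=103.139883°, h=187.000 m
→ ECEF (a=6378388.000, f=1/297.0): X=-537977.3891, Y=2304552.0862, Z=-5903386.7761
→ Helmert 7p (PV): X=-537684.8827, Y=2304540.9320, Z=-5903100.9562
→ geod (Bowring, a=6378388.000): φ=-68.28829826°, λ=103.13304769°, h=-107.1542 m

φ=-68.28829826°, λ=103.13304769°, h=-107.1542 m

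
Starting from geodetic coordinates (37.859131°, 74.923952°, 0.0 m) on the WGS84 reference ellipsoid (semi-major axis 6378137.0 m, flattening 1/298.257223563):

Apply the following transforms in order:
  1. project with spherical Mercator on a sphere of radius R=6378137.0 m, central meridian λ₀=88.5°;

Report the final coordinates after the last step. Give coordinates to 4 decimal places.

E=-1511278.7503 m, N=4559544.8162 m

start: φ=37.859131°, λ=74.923952°, h=0.000 m
→ merc (R=6378137.0, λ₀=88.5°): E=-1511278.7503, N=4559544.8162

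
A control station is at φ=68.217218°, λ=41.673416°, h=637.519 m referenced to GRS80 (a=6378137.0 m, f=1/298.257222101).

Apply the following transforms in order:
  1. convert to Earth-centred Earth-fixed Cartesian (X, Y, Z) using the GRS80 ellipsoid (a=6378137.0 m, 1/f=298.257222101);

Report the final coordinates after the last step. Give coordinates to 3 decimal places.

X=1773216.376 m, Y=1578402.932 m, Z=5900718.329 m

start: φ=68.217218°, λ=41.673416°, h=637.519 m
→ ECEF (a=6378137.000, f=1/298.257222101): X=1773216.3758, Y=1578402.9318, Z=5900718.3290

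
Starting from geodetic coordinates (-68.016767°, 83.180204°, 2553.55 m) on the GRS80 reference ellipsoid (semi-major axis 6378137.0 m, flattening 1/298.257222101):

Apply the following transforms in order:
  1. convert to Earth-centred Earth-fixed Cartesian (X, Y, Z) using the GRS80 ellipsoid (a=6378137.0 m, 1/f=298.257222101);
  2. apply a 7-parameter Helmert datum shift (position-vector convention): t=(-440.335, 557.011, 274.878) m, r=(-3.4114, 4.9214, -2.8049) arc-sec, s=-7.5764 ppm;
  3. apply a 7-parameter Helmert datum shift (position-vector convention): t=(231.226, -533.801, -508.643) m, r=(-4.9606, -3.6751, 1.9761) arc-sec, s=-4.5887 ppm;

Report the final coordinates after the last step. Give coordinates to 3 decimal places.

X=284210.270 m, Y=2378224.169 m, Z=-5894421.545 m

start: φ=-68.016767°, λ=83.180204°, h=2553.550 m
→ ECEF (a=6378137.000, f=1/298.257222101): X=284448.9023, Y=2378470.2715, Z=-5894161.2045
→ Helmert 7p (PV): X=283898.1243, Y=2378907.9118, Z=-5893887.7939
→ Helmert 7p (PV): X=284210.2699, Y=2378224.1692, Z=-5894421.5450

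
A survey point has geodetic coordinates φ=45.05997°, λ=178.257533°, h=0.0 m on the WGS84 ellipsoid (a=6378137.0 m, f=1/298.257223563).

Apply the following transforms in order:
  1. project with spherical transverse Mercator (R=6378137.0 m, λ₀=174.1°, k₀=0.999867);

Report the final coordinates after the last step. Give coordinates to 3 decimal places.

E=326872.220 m, N=5023787.749 m

start: φ=45.059970°, λ=178.257533°, h=0.000 m
→ tm (R=6378137.0, λ₀=174.1°): E=326872.2202, N=5023787.7494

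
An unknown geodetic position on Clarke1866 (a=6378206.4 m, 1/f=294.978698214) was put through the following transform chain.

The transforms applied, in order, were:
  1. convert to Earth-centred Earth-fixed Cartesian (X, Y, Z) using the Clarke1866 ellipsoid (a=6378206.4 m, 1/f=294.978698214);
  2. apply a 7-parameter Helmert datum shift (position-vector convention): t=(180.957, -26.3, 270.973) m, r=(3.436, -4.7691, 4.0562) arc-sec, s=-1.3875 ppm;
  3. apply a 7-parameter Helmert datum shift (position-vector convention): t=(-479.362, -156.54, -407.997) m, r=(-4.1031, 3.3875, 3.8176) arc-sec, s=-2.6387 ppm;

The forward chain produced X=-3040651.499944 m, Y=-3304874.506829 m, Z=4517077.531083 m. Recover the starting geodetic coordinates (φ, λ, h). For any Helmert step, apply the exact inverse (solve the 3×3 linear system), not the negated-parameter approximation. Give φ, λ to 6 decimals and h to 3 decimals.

start: X=-3040651.4999, Y=-3304874.5068, Z=4517077.5311 m
→ Helmert⁻¹: X=-3040315.5146, Y=-3304760.2776, Z=4517381.7775
→ Helmert⁻¹: X=-3040461.2311, Y=-3304603.5231, Z=4517242.4200
→ geod (Bowring, a=6378206.400): φ=45.36443700°, λ=-132.61617800°, h=2177.5410 m

φ=45.364437°, λ=-132.616178°, h=2177.541 m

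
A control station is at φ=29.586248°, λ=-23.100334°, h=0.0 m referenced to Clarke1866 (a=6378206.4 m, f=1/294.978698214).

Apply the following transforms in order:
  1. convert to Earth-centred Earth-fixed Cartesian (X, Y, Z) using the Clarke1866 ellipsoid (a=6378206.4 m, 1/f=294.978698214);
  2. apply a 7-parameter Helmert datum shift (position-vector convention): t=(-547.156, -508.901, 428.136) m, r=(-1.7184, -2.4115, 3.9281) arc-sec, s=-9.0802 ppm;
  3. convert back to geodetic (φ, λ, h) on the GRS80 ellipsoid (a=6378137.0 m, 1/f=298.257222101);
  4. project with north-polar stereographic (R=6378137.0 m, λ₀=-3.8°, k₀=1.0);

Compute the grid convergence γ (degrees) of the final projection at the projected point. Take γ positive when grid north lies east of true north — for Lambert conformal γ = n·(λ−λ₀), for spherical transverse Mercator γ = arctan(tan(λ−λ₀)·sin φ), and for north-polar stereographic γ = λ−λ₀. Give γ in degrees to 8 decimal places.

start: φ=29.586248°, λ=-23.100334°, h=0.000 m
→ ECEF (a=6378206.400, f=1/294.978698214): X=5106059.7064, Y=-2177954.2098, Z=3130400.2577
→ Helmert 7p (PV): X=5105471.0648, Y=-2178320.0165, Z=3130877.8093
→ geod (Bowring, a=6378137.000): φ=29.58992698°, λ=-23.10619105°, h=-98.6661 m
→ into stereo (λ₀=-3.8°): φ=29.58992698°, λ−λ₀=-19.30619105°
convergence γ = -19.30619105°

-19.30619105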